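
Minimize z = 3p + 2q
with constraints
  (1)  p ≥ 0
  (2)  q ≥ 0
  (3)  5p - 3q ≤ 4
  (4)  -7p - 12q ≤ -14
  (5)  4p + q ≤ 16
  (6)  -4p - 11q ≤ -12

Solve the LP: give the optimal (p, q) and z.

p = 0, q = 7/6, minimum z = 7/3

At the optimal vertex, p = 0 and -7p - 12q = -14.
Solving simultaneously gives p = 0, q = 7/6.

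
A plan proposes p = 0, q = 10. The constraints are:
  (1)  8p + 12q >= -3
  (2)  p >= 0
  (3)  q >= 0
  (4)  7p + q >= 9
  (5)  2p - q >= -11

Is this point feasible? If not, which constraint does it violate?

(1): 120 ≥ -3 ✓
(2): 0 ≥ 0 ✓
(3): 10 ≥ 0 ✓
(4): 10 ≥ 9 ✓
(5): -10 ≥ -11 ✓

feasible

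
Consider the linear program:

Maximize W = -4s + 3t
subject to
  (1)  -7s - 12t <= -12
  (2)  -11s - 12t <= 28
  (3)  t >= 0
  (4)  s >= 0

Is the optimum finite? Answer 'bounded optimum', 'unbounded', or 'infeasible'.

From the feasible point (12/7, 0), moving in the direction (0, 1) keeps every constraint satisfied while W increases without bound.

unbounded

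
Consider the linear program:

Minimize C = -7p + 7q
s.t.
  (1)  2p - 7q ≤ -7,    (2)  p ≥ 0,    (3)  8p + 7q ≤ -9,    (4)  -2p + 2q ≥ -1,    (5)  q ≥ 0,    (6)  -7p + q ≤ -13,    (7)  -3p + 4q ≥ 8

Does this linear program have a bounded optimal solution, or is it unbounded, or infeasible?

infeasible

The boundaries -2p + 2q = -1 and -3p + 4q = 8 meet at (10, 19/2), but that point violates 8p + 7q ≤ -9. Every candidate vertex is excluded by some other constraint, so the feasible region is empty.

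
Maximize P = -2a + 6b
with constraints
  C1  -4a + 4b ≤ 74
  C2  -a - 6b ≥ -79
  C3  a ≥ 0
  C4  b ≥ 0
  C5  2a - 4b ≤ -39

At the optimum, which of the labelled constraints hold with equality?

C2 and C3

Corner points and P = -2a + 6b:
  (0, 79/6) → P = 79
  (41/8, 197/16) → P = 509/8
  (0, 39/4) → P = 117/2

The maximum is at (0, 79/6). Substituting into each constraint, equality holds for C2 and C3; the remaining constraints have slack.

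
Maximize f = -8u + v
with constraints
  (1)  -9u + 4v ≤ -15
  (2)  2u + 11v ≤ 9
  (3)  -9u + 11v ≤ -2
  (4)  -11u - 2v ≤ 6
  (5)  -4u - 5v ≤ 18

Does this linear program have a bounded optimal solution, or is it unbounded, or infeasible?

bounded optimum

Vertices and f = -8u + v:
  (201/107, 51/107) → f = -1557/107
  (3/31, -219/62) → f = -267/62
  (6/47, -174/47) → f = -222/47
The feasible region has finitely many vertices and no improving ray; the maximum is -267/62 at (3/31, -219/62).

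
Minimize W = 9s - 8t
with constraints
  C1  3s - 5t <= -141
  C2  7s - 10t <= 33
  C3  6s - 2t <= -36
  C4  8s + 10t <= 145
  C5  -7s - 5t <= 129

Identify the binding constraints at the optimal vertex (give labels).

Corner points and W = 9s - 8t:
  (-137/14, 1563/70) → W = -2667/10
  (-27, 12) → W = -339
  (-403/6, 2047/30) → W = -34511/30

The minimum is at (-403/6, 2047/30). Substituting into each constraint, equality holds for C4 and C5; the remaining constraints have slack.

C4 and C5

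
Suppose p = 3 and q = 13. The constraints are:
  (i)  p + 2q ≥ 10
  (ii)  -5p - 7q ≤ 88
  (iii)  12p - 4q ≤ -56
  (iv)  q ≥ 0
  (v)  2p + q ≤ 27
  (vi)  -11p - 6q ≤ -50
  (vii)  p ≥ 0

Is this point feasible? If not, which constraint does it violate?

not feasible — violates (iii)

Constraint (iii): 12p - 4q = -16, which is not ≤ -56. All other constraints are satisfied.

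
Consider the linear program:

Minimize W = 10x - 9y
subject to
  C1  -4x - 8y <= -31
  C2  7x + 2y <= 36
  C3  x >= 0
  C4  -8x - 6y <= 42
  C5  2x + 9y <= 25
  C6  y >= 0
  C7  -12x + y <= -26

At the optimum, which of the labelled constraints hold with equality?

C1 and C5

Extreme points and W = 10x - 9y:
  (113/24, 73/48) → W = 1603/48
  (79/20, 19/10) → W = 112/5
  (274/59, 103/59) → W = 1813/59

The minimum is at (79/20, 19/10). Substituting into each constraint, equality holds for C1 and C5; the remaining constraints have slack.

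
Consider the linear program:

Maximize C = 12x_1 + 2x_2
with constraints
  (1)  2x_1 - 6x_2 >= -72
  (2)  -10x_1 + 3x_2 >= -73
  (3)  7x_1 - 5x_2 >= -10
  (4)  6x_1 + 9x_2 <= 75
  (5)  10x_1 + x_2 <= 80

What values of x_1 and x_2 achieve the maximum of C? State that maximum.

The feasible region is unbounded (it extends along (-5, -7), (-3, -10)), but C strictly decreases along every unbounded feasible direction, so there is no improving ray and the maximum is attained at a vertex.

The optimum lies where 6x_1 + 9x_2 = 75 and 10x_1 + x_2 = 80.
Solving simultaneously gives x_1 = 215/28, x_2 = 45/14.

x_1 = 215/28, x_2 = 45/14, maximum C = 690/7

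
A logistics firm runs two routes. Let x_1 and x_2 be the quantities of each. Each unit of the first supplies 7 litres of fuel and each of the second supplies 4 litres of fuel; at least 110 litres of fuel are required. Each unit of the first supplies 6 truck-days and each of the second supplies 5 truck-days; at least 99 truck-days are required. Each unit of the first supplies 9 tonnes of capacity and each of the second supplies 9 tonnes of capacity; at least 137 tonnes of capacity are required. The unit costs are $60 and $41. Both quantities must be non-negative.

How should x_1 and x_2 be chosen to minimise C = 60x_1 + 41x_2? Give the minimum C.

x_1 = 14, x_2 = 3, minimum C = 963

The feasible region is unbounded (it extends along (0, 1), (1, 0)), but C strictly increases along every unbounded feasible direction, so there is no improving ray and the minimum is attained at a vertex.

At the optimal vertex, 7x_1 + 4x_2 = 110 and 6x_1 + 5x_2 = 99.
Solving simultaneously gives x_1 = 14, x_2 = 3.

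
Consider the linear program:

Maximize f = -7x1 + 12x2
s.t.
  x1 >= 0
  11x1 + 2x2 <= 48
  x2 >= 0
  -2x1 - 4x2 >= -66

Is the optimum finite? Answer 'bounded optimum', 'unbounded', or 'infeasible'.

bounded optimum

Extreme points and f = -7x1 + 12x2:
  (0, 0) → f = 0
  (0, 33/2) → f = 198
  (48/11, 0) → f = -336/11
  (3/2, 63/4) → f = 357/2
The feasible region has finitely many vertices and no improving ray; the maximum is 198 at (0, 33/2).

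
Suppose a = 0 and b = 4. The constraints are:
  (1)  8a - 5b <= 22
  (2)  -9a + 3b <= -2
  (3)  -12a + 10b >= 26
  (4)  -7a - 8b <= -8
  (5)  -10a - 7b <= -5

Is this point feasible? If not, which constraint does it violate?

Constraint (2): -9a + 3b = 12, which is not ≤ -2. All other constraints are satisfied.

not feasible — violates (2)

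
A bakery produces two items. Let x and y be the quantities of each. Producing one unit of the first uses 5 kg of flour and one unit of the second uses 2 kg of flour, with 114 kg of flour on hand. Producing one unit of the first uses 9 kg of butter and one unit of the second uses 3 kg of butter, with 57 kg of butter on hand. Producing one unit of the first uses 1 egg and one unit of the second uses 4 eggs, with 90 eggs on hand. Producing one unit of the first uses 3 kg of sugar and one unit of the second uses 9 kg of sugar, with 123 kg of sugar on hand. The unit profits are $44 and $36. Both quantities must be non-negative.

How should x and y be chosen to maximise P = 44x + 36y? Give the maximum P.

Feasible corners and P = 44x + 36y:
  (0, 0) → P = 0
  (0, 41/3) → P = 492
  (19/3, 0) → P = 836/3
  (2, 13) → P = 556

x = 2, y = 13, maximum P = 556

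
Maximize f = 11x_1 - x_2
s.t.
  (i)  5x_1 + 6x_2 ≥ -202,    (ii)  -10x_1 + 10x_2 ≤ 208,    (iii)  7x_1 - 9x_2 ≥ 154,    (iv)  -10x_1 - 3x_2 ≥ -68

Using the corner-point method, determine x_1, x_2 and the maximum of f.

Corner points and f = 11x_1 - x_2:
  (-298/29, -728/29) → f = -2550/29
  (338/15, -472/9) → f = 13514/45
  (358/37, -1064/111) → f = 12878/111

The optimum lies where 5x_1 + 6x_2 = -202 and -10x_1 - 3x_2 = -68.
Solving simultaneously gives x_1 = 338/15, x_2 = -472/9.

x_1 = 338/15, x_2 = -472/9, maximum f = 13514/45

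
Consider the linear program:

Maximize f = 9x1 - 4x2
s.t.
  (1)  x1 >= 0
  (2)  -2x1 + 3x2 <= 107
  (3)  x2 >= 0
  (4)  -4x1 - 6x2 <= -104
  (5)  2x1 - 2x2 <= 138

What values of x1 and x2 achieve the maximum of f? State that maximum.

x1 = 314, x2 = 245, maximum f = 1846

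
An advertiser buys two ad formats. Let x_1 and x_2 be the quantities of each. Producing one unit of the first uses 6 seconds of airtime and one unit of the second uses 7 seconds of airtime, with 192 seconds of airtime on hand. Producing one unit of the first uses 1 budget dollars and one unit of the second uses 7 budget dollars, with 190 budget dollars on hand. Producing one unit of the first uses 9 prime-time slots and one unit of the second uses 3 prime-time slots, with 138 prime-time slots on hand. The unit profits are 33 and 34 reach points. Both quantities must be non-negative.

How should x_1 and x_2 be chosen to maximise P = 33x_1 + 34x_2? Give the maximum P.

x_1 = 26/3, x_2 = 20, maximum P = 966

Feasible corners and P = 33x_1 + 34x_2:
  (0, 0) → P = 0
  (0, 190/7) → P = 6460/7
  (46/3, 0) → P = 506
  (2/5, 948/35) → P = 32694/35
  (26/3, 20) → P = 966

The binding constraints are 6x_1 + 7x_2 = 192 and 9x_1 + 3x_2 = 138.
Solving simultaneously gives x_1 = 26/3, x_2 = 20.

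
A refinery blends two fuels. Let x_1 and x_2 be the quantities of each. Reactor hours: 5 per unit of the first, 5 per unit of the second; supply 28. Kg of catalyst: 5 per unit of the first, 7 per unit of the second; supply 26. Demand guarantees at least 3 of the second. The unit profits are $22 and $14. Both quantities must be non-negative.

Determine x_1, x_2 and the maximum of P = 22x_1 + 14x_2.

Corner points and P = 22x_1 + 14x_2:
  (0, 26/7) → P = 52
  (0, 3) → P = 42
  (1, 3) → P = 64

The binding constraints are 5x_1 + 7x_2 = 26 and x_2 = 3.
Solving simultaneously gives x_1 = 1, x_2 = 3.

x_1 = 1, x_2 = 3, maximum P = 64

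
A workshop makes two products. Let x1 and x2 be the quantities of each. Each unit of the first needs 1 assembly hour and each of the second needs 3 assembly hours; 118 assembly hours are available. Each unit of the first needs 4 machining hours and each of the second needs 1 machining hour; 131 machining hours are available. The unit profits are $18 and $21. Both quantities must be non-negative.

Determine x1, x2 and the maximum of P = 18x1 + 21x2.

Feasible corners and P = 18x1 + 21x2:
  (0, 0) → P = 0
  (0, 118/3) → P = 826
  (131/4, 0) → P = 1179/2
  (25, 31) → P = 1101

The binding constraints are x1 + 3x2 = 118 and 4x1 + x2 = 131.
Solving simultaneously gives x1 = 25, x2 = 31.

x1 = 25, x2 = 31, maximum P = 1101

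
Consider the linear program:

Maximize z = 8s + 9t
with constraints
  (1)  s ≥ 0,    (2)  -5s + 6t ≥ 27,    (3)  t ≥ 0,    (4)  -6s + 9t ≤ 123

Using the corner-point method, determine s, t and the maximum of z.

Corner points and z = 8s + 9t:
  (0, 9/2) → z = 81/2
  (0, 41/3) → z = 123
  (55, 151/3) → z = 893

The optimum lies where -5s + 6t = 27 and -6s + 9t = 123.
Solving simultaneously gives s = 55, t = 151/3.

s = 55, t = 151/3, maximum z = 893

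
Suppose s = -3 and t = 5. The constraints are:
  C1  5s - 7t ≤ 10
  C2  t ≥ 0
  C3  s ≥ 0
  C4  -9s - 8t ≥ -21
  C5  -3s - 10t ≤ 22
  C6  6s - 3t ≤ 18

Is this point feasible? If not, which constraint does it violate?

not feasible — violates C3

Constraint C3: s = -3, which is not ≥ 0. All other constraints are satisfied.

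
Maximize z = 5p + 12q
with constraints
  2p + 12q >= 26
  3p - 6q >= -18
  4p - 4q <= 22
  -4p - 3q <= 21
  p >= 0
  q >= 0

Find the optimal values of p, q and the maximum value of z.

Vertices and z = 5p + 12q:
  (46/7, 15/14) → z = 320/7
  (0, 13/6) → z = 26
  (17, 23/2) → z = 223
  (0, 3) → z = 36

The binding constraints are 3p - 6q = -18 and 4p - 4q = 22.
Solving simultaneously gives p = 17, q = 23/2.

p = 17, q = 23/2, maximum z = 223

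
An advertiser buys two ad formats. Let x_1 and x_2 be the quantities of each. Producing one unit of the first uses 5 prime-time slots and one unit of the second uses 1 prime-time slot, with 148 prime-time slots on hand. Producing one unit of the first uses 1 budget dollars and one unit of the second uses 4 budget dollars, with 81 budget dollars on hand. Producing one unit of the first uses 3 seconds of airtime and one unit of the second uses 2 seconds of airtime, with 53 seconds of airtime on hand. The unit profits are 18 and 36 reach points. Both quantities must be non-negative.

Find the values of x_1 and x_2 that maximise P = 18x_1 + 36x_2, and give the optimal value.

x_1 = 5, x_2 = 19, maximum P = 774

Corner points and P = 18x_1 + 36x_2:
  (0, 0) → P = 0
  (0, 81/4) → P = 729
  (53/3, 0) → P = 318
  (5, 19) → P = 774

The optimum lies where x_1 + 4x_2 = 81 and 3x_1 + 2x_2 = 53.
Solving simultaneously gives x_1 = 5, x_2 = 19.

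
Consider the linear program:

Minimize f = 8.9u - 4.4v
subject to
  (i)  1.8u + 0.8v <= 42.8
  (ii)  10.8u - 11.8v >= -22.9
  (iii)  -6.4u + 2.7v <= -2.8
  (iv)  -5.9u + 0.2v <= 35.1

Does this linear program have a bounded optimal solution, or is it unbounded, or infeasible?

Corner points and f = 8.9u - 4.4v:
  (1352/83, 2797/166) → f = 29397/415
  (9487/4636, 4420/1159) → f = 66423/46360
  (-9533/1465, -24116/1465) → f = 212667/14650
The feasible region has finitely many vertices and no improving ray; the minimum is 66423/46360 at (9487/4636, 4420/1159).

bounded optimum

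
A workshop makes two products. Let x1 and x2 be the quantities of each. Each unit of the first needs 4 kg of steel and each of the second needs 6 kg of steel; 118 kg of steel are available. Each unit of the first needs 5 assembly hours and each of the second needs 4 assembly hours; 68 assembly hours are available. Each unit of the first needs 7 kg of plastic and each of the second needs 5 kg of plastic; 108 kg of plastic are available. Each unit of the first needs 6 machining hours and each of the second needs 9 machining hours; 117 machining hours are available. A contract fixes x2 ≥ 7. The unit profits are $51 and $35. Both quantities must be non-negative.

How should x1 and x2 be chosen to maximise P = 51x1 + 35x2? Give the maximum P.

Extreme points and P = 51x1 + 35x2:
  (0, 13) → P = 455
  (0, 7) → P = 245
  (48/7, 59/7) → P = 4513/7
  (8, 7) → P = 653

The binding constraints are 5x1 + 4x2 = 68 and x2 = 7.
Solving simultaneously gives x1 = 8, x2 = 7.

x1 = 8, x2 = 7, maximum P = 653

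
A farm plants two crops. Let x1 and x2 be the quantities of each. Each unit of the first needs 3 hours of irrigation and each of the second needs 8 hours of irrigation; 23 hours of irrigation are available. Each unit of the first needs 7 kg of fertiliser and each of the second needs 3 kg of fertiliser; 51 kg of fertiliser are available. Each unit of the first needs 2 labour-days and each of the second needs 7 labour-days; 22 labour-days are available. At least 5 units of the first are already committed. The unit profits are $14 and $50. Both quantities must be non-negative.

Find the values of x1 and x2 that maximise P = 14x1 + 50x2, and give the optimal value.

x1 = 5, x2 = 1, maximum P = 120

Feasible corners and P = 14x1 + 50x2:
  (51/7, 0) → P = 102
  (5, 0) → P = 70
  (339/47, 8/47) → P = 5146/47
  (5, 1) → P = 120

The optimum lies where 3x1 + 8x2 = 23 and x1 = 5.
Solving simultaneously gives x1 = 5, x2 = 1.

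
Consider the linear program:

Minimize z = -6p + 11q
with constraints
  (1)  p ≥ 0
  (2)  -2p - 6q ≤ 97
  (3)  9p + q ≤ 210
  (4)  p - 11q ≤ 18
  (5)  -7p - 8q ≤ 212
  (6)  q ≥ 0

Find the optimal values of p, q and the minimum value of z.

Vertices and z = -6p + 11q:
  (0, 210) → z = 2310
  (0, 0) → z = 0
  (582/25, 12/25) → z = -672/5
  (18, 0) → z = -108

p = 582/25, q = 12/25, minimum z = -672/5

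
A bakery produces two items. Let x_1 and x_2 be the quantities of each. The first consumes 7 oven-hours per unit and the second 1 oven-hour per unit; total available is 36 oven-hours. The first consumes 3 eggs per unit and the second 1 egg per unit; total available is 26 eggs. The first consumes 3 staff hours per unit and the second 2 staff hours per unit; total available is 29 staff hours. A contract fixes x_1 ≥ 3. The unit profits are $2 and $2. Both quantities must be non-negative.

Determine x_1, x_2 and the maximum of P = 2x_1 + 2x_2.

Vertices and P = 2x_1 + 2x_2:
  (36/7, 0) → P = 72/7
  (3, 0) → P = 6
  (43/11, 95/11) → P = 276/11
  (3, 10) → P = 26

The optimum lies where 3x_1 + 2x_2 = 29 and x_1 = 3.
Solving simultaneously gives x_1 = 3, x_2 = 10.

x_1 = 3, x_2 = 10, maximum P = 26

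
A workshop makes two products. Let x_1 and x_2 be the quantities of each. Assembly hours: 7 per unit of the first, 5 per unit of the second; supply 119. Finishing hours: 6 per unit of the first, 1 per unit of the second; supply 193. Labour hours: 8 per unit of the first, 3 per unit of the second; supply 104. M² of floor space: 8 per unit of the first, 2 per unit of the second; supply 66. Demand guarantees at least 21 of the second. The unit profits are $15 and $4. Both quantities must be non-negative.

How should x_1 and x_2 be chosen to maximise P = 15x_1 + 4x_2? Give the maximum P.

x_1 = 2, x_2 = 21, maximum P = 114

Extreme points and P = 15x_1 + 4x_2:
  (0, 119/5) → P = 476/5
  (0, 21) → P = 84
  (2, 21) → P = 114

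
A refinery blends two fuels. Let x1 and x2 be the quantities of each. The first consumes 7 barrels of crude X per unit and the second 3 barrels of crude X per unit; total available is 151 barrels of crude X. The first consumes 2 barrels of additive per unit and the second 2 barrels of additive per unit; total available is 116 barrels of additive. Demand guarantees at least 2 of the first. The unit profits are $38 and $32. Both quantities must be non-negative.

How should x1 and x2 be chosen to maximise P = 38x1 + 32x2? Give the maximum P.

x1 = 2, x2 = 137/3, maximum P = 4612/3

Vertices and P = 38x1 + 32x2:
  (151/7, 0) → P = 5738/7
  (2, 0) → P = 76
  (2, 137/3) → P = 4612/3

The optimum lies where 7x1 + 3x2 = 151 and x1 = 2.
Solving simultaneously gives x1 = 2, x2 = 137/3.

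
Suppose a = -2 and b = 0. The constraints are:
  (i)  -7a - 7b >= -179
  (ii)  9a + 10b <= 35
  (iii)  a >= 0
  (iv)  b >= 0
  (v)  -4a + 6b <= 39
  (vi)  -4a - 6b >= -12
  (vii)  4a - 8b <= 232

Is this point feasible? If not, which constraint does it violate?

not feasible — violates (iii)

Constraint (iii): a = -2, which is not ≥ 0. All other constraints are satisfied.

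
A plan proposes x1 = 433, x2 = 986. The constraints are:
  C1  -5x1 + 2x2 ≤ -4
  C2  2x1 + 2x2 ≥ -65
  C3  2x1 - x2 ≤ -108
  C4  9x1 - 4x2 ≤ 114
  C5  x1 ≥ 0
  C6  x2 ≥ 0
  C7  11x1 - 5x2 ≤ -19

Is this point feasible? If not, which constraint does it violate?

C1: -193 ≤ -4 ✓
C2: 2838 ≥ -65 ✓
C3: -120 ≤ -108 ✓
C4: -47 ≤ 114 ✓
C5: 433 ≥ 0 ✓
C6: 986 ≥ 0 ✓
C7: -167 ≤ -19 ✓

feasible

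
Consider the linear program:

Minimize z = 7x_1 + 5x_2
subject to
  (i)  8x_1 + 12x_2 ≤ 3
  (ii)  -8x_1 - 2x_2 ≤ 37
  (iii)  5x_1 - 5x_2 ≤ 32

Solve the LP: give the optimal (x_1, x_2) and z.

Vertices and z = 7x_1 + 5x_2:
  (-45/8, 4) → z = -155/8
  (399/100, -241/100) → z = 397/25
  (-121/50, -441/50) → z = -1526/25

x_1 = -121/50, x_2 = -441/50, minimum z = -1526/25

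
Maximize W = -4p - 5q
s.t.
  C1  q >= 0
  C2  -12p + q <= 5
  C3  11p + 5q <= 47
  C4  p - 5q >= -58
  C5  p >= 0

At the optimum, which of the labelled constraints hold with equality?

Vertices and W = -4p - 5q:
  (47/11, 0) → W = -188/11
  (0, 0) → W = 0
  (22/71, 619/71) → W = -3183/71
  (0, 5) → W = -25

The maximum is at (0, 0). Substituting into each constraint, equality holds for C1 and C5; the remaining constraints have slack.

C1 and C5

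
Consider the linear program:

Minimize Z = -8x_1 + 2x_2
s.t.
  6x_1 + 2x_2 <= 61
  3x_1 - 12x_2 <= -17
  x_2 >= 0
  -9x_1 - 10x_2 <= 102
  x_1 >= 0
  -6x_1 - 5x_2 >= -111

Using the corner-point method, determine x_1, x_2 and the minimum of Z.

Extreme points and Z = -8x_1 + 2x_2:
  (349/39, 95/26) → Z = -2507/39
  (83/18, 50/3) → Z = -32/9
  (0, 17/12) → Z = 17/6
  (0, 111/5) → Z = 222/5

The optimum lies where 6x_1 + 2x_2 = 61 and 3x_1 - 12x_2 = -17.
Solving simultaneously gives x_1 = 349/39, x_2 = 95/26.

x_1 = 349/39, x_2 = 95/26, minimum Z = -2507/39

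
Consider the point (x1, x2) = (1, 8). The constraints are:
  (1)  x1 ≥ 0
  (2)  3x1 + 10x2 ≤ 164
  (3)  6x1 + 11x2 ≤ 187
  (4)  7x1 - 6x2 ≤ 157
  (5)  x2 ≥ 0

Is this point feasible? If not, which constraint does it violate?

feasible

(1): 1 ≥ 0 ✓
(2): 83 ≤ 164 ✓
(3): 94 ≤ 187 ✓
(4): -41 ≤ 157 ✓
(5): 8 ≥ 0 ✓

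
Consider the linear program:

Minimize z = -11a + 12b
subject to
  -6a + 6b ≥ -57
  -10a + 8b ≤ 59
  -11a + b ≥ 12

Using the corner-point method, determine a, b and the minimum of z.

a = -135/2, b = -77, minimum z = -363/2

Vertices and z = -11a + 12b:
  (-135/2, -77) → z = -363/2
  (-43/20, -233/20) → z = -2323/20
  (-37/78, 529/78) → z = 6755/78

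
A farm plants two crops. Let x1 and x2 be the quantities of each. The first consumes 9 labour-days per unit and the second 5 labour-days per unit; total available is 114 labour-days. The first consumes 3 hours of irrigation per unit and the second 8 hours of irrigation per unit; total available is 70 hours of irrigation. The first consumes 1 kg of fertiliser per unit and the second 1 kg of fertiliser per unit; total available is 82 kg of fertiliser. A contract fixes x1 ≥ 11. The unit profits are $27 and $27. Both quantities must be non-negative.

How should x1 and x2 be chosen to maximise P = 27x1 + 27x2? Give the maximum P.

At the optimal vertex, 9x1 + 5x2 = 114 and x1 = 11.
Solving simultaneously gives x1 = 11, x2 = 3.

x1 = 11, x2 = 3, maximum P = 378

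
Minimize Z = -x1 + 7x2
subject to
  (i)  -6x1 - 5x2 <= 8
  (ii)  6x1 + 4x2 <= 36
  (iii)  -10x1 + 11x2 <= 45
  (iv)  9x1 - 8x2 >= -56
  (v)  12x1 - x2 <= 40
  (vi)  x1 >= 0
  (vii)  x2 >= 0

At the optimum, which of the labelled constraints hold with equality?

(v) and (vii)

Corner points and Z = -x1 + 7x2:
  (108/53, 315/53) → Z = 2097/53
  (98/27, 32/9) → Z = 574/27
  (0, 45/11) → Z = 315/11
  (10/3, 0) → Z = -10/3
  (0, 0) → Z = 0

The minimum is at (10/3, 0). Substituting into each constraint, equality holds for (v) and (vii); the remaining constraints have slack.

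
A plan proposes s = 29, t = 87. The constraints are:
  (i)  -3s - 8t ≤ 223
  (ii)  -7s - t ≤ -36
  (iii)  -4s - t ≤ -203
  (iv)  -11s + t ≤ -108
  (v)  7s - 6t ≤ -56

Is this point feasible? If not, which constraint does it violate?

(i): -783 ≤ 223 ✓
(ii): -290 ≤ -36 ✓
(iii): -203 ≤ -203 ✓
(iv): -232 ≤ -108 ✓
(v): -319 ≤ -56 ✓

feasible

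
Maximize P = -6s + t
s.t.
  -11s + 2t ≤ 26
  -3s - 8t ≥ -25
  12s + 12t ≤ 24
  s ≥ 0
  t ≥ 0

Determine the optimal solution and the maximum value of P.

Corner points and P = -6s + t:
  (0, 2) → P = 2
  (2, 0) → P = -12
  (0, 0) → P = 0

The optimum lies where 12s + 12t = 24 and s = 0.
Solving simultaneously gives s = 0, t = 2.

s = 0, t = 2, maximum P = 2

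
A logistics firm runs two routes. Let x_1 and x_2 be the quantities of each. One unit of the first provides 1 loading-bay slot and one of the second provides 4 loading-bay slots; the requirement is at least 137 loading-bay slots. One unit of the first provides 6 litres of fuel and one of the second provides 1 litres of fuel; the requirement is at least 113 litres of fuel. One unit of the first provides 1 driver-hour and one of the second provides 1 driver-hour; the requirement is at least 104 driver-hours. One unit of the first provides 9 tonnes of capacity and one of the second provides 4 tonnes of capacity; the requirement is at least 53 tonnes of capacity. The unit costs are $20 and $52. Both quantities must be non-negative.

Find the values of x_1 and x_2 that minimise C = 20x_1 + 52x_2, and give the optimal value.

x_1 = 93, x_2 = 11, minimum C = 2432

The feasible region is unbounded (it extends along (0, 1), (1, 0)), but C strictly increases along every unbounded feasible direction, so there is no improving ray and the minimum is attained at a vertex.

The optimum lies where x_1 + 4x_2 = 137 and x_1 + x_2 = 104.
Solving simultaneously gives x_1 = 93, x_2 = 11.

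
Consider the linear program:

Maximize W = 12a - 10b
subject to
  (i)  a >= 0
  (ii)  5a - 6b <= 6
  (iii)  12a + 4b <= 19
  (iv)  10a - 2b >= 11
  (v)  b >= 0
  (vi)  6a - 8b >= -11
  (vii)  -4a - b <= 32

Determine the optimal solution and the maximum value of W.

a = 3/2, b = 1/4, maximum W = 31/2

Extreme points and W = 12a - 10b:
  (3/2, 1/4) → W = 31/2
  (6/5, 0) → W = 72/5
  (41/32, 29/32) → W = 101/16
  (11/10, 0) → W = 66/5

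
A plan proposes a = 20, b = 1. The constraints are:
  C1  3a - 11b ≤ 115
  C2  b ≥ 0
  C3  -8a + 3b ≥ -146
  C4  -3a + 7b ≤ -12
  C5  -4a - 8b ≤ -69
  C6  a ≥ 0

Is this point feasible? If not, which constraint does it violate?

not feasible — violates C3

Constraint C3: -8a + 3b = -157, which is not ≥ -146. All other constraints are satisfied.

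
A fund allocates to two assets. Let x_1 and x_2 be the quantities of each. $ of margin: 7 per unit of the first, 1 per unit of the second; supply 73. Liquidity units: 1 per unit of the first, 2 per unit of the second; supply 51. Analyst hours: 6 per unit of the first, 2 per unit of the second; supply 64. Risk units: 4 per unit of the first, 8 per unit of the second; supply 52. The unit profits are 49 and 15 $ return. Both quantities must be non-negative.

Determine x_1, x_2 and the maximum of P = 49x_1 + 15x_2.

x_1 = 41/4, x_2 = 5/4, maximum P = 521

Extreme points and P = 49x_1 + 15x_2:
  (0, 0) → P = 0
  (0, 13/2) → P = 195/2
  (73/7, 0) → P = 511
  (41/4, 5/4) → P = 521
  (51/5, 7/5) → P = 2604/5

The binding constraints are 7x_1 + x_2 = 73 and 6x_1 + 2x_2 = 64.
Solving simultaneously gives x_1 = 41/4, x_2 = 5/4.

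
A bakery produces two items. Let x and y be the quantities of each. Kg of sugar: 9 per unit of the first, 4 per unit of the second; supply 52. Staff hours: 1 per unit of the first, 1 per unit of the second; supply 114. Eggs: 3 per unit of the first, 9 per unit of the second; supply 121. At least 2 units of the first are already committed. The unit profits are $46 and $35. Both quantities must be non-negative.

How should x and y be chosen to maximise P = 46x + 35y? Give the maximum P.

Feasible corners and P = 46x + 35y:
  (52/9, 0) → P = 2392/9
  (2, 0) → P = 92
  (2, 17/2) → P = 779/2

x = 2, y = 17/2, maximum P = 779/2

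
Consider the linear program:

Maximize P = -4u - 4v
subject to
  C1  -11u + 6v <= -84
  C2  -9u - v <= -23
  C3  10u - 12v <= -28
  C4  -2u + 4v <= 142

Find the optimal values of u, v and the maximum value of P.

Extreme points and P = -4u - 4v:
  (49/3, 287/18) → P = -1162/9
  (297/8, 865/16) → P = -1459/4
  (199/2, 341/4) → P = -739

The optimum lies where -11u + 6v = -84 and 10u - 12v = -28.
Solving simultaneously gives u = 49/3, v = 287/18.

u = 49/3, v = 287/18, maximum P = -1162/9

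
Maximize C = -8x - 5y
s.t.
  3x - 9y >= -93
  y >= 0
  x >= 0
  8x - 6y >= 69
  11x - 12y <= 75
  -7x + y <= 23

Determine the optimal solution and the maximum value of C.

Extreme points and C = -8x - 5y:
  (131/6, 317/18) → C = -4729/18
  (199/7, 416/21) → C = -6856/21
  (63/5, 53/10) → C = -1273/10

x = 63/5, y = 53/10, maximum C = -1273/10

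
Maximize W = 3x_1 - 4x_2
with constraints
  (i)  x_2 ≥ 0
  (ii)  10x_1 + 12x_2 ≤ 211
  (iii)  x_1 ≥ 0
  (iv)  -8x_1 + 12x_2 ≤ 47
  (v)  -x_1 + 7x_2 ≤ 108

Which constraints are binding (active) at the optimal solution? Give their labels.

Feasible corners and W = 3x_1 - 4x_2:
  (211/10, 0) → W = 633/10
  (0, 0) → W = 0
  (82/9, 1079/108) → W = -341/27
  (0, 47/12) → W = -47/3

The maximum is at (211/10, 0). Substituting into each constraint, equality holds for (i) and (ii); the remaining constraints have slack.

(i) and (ii)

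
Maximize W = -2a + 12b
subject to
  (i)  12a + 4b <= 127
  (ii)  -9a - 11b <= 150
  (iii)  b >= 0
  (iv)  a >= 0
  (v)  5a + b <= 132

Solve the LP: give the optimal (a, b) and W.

Vertices and W = -2a + 12b:
  (127/12, 0) → W = -127/6
  (0, 127/4) → W = 381
  (0, 0) → W = 0

a = 0, b = 127/4, maximum W = 381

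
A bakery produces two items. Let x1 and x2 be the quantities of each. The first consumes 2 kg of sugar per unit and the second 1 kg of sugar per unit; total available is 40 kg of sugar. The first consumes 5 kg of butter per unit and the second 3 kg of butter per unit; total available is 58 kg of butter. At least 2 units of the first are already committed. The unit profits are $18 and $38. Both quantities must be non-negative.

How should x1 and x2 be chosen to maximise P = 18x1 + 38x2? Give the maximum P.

Vertices and P = 18x1 + 38x2:
  (58/5, 0) → P = 1044/5
  (2, 0) → P = 36
  (2, 16) → P = 644

x1 = 2, x2 = 16, maximum P = 644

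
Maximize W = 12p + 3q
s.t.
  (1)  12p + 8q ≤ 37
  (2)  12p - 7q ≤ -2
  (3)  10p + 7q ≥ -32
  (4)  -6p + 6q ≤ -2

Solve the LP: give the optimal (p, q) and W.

Feasible corners and W = 12p + 3q:
  (-17/11, -26/11) → W = -282/11
  (-13/15, -6/5) → W = -14
  (-89/51, -106/51) → W = -462/17

p = -13/15, q = -6/5, maximum W = -14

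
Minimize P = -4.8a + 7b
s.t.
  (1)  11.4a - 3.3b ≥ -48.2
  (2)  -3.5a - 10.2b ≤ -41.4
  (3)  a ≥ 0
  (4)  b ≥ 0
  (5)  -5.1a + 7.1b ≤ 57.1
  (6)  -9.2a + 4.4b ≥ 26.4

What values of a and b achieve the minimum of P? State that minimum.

Corner points and P = -4.8a + 7b:
  (0, 571/71) → P = 3997/71
  (0, 6) → P = 42
  (1595/1072, 9767/1072) → P = 60713/1072

a = 0, b = 6, minimum P = 42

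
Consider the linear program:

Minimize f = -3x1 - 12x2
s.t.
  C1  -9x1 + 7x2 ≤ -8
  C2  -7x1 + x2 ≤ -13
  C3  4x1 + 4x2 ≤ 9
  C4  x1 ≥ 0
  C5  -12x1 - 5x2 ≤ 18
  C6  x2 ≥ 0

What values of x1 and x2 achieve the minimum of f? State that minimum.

x1 = 61/32, x2 = 11/32, minimum f = -315/32

Corner points and f = -3x1 - 12x2:
  (61/32, 11/32) → f = -315/32
  (13/7, 0) → f = -39/7
  (9/4, 0) → f = -27/4

The optimum lies where -7x1 + x2 = -13 and 4x1 + 4x2 = 9.
Solving simultaneously gives x1 = 61/32, x2 = 11/32.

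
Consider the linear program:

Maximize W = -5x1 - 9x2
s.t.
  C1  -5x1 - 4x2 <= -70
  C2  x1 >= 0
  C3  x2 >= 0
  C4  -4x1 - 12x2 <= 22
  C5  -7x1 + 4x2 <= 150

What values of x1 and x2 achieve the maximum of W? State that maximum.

x1 = 14, x2 = 0, maximum W = -70

The feasible region is unbounded (it extends along (1, 0), (4, 7)), but W strictly decreases along every unbounded feasible direction, so there is no improving ray and the maximum is attained at a vertex.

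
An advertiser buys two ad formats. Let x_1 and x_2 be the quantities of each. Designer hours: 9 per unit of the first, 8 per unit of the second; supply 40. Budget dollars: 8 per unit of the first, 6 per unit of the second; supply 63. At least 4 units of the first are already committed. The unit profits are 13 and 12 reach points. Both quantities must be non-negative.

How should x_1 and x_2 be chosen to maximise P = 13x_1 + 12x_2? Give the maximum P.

Vertices and P = 13x_1 + 12x_2:
  (40/9, 0) → P = 520/9
  (4, 0) → P = 52
  (4, 1/2) → P = 58

x_1 = 4, x_2 = 1/2, maximum P = 58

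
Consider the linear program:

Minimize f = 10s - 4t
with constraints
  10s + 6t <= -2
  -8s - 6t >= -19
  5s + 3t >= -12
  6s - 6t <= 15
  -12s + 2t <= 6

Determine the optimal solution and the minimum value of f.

Corner points and f = 10s - 4t:
  (13/16, -27/16) → f = 119/8
  (-10/23, 9/23) → f = -136/23
  (-9/16, -49/16) → f = 53/8
  (-21/23, -57/23) → f = 18/23

At the optimal vertex, 10s + 6t = -2 and -12s + 2t = 6.
Solving simultaneously gives s = -10/23, t = 9/23.

s = -10/23, t = 9/23, minimum f = -136/23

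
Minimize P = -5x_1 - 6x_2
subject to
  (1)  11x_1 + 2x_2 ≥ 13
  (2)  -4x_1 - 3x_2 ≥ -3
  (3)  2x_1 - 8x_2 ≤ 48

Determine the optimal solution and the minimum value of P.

x_1 = 33/25, x_2 = -19/25, minimum P = -51/25

Feasible corners and P = -5x_1 - 6x_2:
  (33/25, -19/25) → P = -51/25
  (50/23, -251/46) → P = 503/23
  (84/19, -93/19) → P = 138/19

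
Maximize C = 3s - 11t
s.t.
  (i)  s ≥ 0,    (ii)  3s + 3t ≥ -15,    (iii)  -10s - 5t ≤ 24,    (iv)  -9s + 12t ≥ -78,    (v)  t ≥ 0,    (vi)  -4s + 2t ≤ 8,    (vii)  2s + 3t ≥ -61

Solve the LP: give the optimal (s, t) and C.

s = 26/3, t = 0, maximum C = 26

Vertices and C = 3s - 11t:
  (0, 0) → C = 0
  (0, 4) → C = -44
  (26/3, 0) → C = 26
The feasible region is unbounded (it extends along (1, 2), (4, 3)), but C strictly decreases along every unbounded feasible direction, so there is no improving ray and the maximum is attained at a vertex.

The binding constraints are -9s + 12t = -78 and t = 0.
Solving simultaneously gives s = 26/3, t = 0.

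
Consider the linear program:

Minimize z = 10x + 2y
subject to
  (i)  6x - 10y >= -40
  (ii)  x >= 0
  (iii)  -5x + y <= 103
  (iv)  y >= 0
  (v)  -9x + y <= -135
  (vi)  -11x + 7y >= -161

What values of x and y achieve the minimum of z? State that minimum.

Feasible corners and z = 10x + 2y:
  (695/42, 195/14) → z = 580/3
  (945/34, 703/34) → z = 5428/17
  (196/13, 9/13) → z = 1978/13

x = 196/13, y = 9/13, minimum z = 1978/13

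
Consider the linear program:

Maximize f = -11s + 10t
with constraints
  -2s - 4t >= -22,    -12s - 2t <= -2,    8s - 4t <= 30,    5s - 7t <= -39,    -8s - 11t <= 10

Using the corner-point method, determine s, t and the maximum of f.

s = -9/11, t = 65/11, maximum f = 749/11

Extreme points and f = -11s + 10t:
  (-9/11, 65/11) → f = 749/11
  (-1/17, 94/17) → f = 951/17
  (-32/47, 239/47) → f = 2742/47

At the optimal vertex, -2s - 4t = -22 and -12s - 2t = -2.
Solving simultaneously gives s = -9/11, t = 65/11.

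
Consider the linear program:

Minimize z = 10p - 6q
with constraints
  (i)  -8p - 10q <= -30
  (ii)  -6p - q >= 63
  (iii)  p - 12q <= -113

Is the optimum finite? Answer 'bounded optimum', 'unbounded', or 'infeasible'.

From the feasible point (-165/13, 171/13), moving in the direction (-1, 6) keeps every constraint satisfied while z decreases without bound.

unbounded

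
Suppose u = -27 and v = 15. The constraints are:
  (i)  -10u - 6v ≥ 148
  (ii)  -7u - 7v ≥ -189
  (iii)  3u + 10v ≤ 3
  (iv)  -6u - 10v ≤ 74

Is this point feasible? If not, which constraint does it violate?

not feasible — violates (iii)

Constraint (iii): 3u + 10v = 69, which is not ≤ 3. All other constraints are satisfied.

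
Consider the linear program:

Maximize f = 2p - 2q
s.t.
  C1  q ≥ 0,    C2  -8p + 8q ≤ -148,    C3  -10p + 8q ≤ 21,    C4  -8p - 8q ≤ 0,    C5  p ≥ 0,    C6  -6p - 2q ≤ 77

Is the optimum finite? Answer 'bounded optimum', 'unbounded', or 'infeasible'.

unbounded

From the feasible point (37/2, 0), moving in the direction (1, 0) keeps every constraint satisfied while f increases without bound.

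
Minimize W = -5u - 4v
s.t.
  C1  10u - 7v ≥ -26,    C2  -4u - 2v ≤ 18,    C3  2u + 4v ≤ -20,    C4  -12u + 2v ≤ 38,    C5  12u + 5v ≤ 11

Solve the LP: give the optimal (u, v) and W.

u = 72/19, v = -131/19, minimum W = 164/19

Vertices and W = -5u - 4v:
  (-8/3, -11/3) → W = 28
  (28, -65) → W = 120
  (72/19, -131/19) → W = 164/19

The optimum lies where 2u + 4v = -20 and 12u + 5v = 11.
Solving simultaneously gives u = 72/19, v = -131/19.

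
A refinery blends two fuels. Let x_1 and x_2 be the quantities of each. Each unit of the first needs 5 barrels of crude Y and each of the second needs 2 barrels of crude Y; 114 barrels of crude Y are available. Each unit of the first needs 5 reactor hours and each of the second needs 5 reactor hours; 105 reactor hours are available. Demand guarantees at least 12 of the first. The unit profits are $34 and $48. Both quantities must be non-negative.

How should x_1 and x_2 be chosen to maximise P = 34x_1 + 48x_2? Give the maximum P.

x_1 = 12, x_2 = 9, maximum P = 840

Vertices and P = 34x_1 + 48x_2:
  (21, 0) → P = 714
  (12, 0) → P = 408
  (12, 9) → P = 840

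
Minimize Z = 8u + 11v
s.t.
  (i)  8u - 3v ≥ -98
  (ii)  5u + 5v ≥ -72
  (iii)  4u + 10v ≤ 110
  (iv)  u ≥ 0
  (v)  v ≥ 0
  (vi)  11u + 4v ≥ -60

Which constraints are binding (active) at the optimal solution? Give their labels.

Feasible corners and Z = 8u + 11v:
  (0, 11) → Z = 121
  (55/2, 0) → Z = 220
  (0, 0) → Z = 0

The minimum is at (0, 0). Substituting into each constraint, equality holds for (iv) and (v); the remaining constraints have slack.

(iv) and (v)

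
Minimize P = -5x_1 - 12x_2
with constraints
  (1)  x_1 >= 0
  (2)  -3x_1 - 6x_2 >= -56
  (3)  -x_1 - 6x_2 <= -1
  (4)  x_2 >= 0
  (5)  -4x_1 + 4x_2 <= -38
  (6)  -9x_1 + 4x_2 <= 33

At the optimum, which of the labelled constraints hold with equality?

Corner points and P = -5x_1 - 12x_2:
  (56/3, 0) → P = -280/3
  (113/9, 55/18) → P = -895/9
  (19/2, 0) → P = -95/2

The minimum is at (113/9, 55/18). Substituting into each constraint, equality holds for (2) and (5); the remaining constraints have slack.

(2) and (5)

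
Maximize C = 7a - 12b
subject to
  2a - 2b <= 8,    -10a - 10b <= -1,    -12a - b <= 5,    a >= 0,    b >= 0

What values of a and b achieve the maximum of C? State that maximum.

a = 4, b = 0, maximum C = 28

The feasible region is unbounded (it extends along (0, 1), (1, 1)), but C strictly decreases along every unbounded feasible direction, so there is no improving ray and the maximum is attained at a vertex.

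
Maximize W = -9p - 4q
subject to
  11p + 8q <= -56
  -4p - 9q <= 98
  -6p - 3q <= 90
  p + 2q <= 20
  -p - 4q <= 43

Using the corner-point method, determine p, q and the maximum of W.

p = -80/3, q = 70/3, maximum W = 440/3

Corner points and W = -9p - 4q:
  (-136/7, 138/7) → W = 96
  (10/3, -139/12) → W = 49/3
  (-86/7, -38/7) → W = 926/7
  (-5/7, -74/7) → W = 341/7
  (-80/3, 70/3) → W = 440/3

At the optimal vertex, -6p - 3q = 90 and p + 2q = 20.
Solving simultaneously gives p = -80/3, q = 70/3.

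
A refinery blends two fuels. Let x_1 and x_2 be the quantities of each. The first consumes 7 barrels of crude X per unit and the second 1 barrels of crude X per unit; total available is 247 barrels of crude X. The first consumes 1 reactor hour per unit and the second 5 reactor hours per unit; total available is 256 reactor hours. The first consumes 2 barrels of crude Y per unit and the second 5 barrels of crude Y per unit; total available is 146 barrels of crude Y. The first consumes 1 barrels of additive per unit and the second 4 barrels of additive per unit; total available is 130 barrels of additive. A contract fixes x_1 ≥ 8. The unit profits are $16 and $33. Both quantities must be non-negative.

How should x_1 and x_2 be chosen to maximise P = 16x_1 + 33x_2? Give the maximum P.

x_1 = 33, x_2 = 16, maximum P = 1056

Extreme points and P = 16x_1 + 33x_2:
  (247/7, 0) → P = 3952/7
  (8, 0) → P = 128
  (33, 16) → P = 1056
  (8, 26) → P = 986

At the optimal vertex, 7x_1 + x_2 = 247 and 2x_1 + 5x_2 = 146.
Solving simultaneously gives x_1 = 33, x_2 = 16.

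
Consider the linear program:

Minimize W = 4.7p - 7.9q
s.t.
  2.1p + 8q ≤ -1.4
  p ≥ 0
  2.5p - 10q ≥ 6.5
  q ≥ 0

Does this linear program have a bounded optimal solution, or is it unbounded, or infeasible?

infeasible

The boundaries 2.1p + 8q = -1.4 and 2.5p - 10q = 6.5 meet at (38/41, -343/820), but that point violates q ≥ 0. Every candidate vertex is excluded by some other constraint, so the feasible region is empty.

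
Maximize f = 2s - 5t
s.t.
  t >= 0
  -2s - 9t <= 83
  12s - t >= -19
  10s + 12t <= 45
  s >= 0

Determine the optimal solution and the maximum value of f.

Extreme points and f = 2s - 5t:
  (9/2, 0) → f = 9
  (0, 0) → f = 0
  (0, 15/4) → f = -75/4

The binding constraints are t = 0 and 10s + 12t = 45.
Solving simultaneously gives s = 9/2, t = 0.

s = 9/2, t = 0, maximum f = 9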